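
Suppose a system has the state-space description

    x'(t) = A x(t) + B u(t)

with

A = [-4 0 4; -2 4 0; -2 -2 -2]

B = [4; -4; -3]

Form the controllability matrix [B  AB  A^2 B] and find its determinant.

AB = [[-28], [-24], [6]]
A^2B = [[136], [-40], [92]]
Controllability matrix C = [B  AB  A^2B] = [[4, -28, 136], [-4, -24, -40], [-3, 6, 92]]
Expanding along the first row, det(C) = 4·((-24)·92 - (-40)·6) - (-28)·((-4)·92 - (-40)·(-3)) + 136·((-4)·6 - (-24)·(-3)) = 4·(-1968) - (-28)·(-488) + 136·(-96) = -34592
Since det(C) ≠ 0, rank(C) = 3 and the system is completely controllable.

-34592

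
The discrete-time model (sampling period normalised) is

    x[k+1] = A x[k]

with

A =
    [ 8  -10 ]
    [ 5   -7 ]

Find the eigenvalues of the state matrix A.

-2, 3

det(zI - A) = z^2 - (tr A)z + det A, with tr A = 8 + (-7) = 1 and det A = 8·(-7) - (-10)·5 = -56 - (-50) = -6.
So p(z) = det(zI - A) = z^2 - z - 6.
Factor z^2 - z - 6: two numbers with sum 1 and product -6 are 3 and -2, so z^2 - z - 6 = (z - 3)(z + 2).
Hence p(z) = (z - 3) (z + 2), with roots -2, 3.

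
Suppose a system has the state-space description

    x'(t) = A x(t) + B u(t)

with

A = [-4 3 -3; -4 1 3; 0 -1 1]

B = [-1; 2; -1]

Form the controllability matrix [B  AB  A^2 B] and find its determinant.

1204

AB = [[13], [3], [-3]]
A^2B = [[-34], [-58], [-6]]
Controllability matrix C = [B  AB  A^2B] = [[-1, 13, -34], [2, 3, -58], [-1, -3, -6]]
Expanding along the first row, det(C) = (-1)·(3·(-6) - (-58)·(-3)) - 13·(2·(-6) - (-58)·(-1)) + (-34)·(2·(-3) - 3·(-1)) = (-1)·(-192) - 13·(-70) + (-34)·(-3) = 1204
Since det(C) ≠ 0, rank(C) = 3 and the system is completely controllable.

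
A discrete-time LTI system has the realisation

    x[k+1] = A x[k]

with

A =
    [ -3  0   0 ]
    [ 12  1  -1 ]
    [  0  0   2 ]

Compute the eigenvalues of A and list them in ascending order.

det(zI - A) = z^3 - (tr A)z^2 + (M11 + M22 + M33)z - det A, where Mii is the 2×2 principal minor of A obtained by deleting row i and column i.
tr A = (-3) + 1 + 2 = 0; M11 = 1·2 - (-1)·0 = 2 - 0 = 2; M22 = (-3)·2 - 0·0 = -6 - 0 = -6; M33 = (-3)·1 - 0·12 = -3 - 0 = -3; sum of minors = -7.
det A = (-3)·(1·2 - (-1)·0) - 0·(12·2 - (-1)·0) + 0·(12·0 - 1·0) = (-3)·2 - 0·24 + 0·0 = -6.
So p(z) = det(zI - A) = z^3 - 7z + 6.
Rational-root test: any integer root divides 6. Testing small divisors, z = 1 works: p(1) = 1 + 0 + (-7) + 6 = 0, so (z - 1) is a factor.
Dividing, p(z) = (z - 1)(z^2 + z - 6).
Factor z^2 + z - 6: two numbers with sum -1 and product -6 are 2 and -3, so z^2 + z - 6 = (z - 2)(z + 3).
Hence p(z) = (z - 2) (z - 1) (z + 3), with roots -3, 1, 2.

-3, 1, 2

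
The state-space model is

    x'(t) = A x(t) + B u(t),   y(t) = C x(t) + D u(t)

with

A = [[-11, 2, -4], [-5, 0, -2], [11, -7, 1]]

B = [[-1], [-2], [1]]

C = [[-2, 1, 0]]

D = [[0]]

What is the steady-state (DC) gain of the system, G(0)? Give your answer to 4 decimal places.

G(0) = C(-A)^{-1}B + D = -C A^{-1} B + D.
det A = -20, so A^{-1} = (1/-20)·adj(A) = [[7/10, -13/10, 1/5], [17/20, -33/20, 1/10], [-7/4, 11/4, -1/2]]
A^{-1} B = [21/10, 51/20, -17/4]^T
C A^{-1} B = -33/20
G(0) = D - C A^{-1} B = 0 - (-33/20) = 33/20 ≈ 1.6500

1.6500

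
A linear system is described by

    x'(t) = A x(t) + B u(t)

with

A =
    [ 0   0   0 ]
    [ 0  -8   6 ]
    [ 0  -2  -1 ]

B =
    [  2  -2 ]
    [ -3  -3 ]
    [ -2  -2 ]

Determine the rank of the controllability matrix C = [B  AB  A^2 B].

AB = [[0, 0], [12, 12], [8, 8]]
A^2B = [[0, 0], [-48, -48], [-32, -32]]
Controllability matrix C = [B  AB  A^2B] = [[2, -2, 0, 0, 0, 0], [-3, -3, 12, 12, -48, -48], [-2, -2, 8, 8, -32, -32]]
The rows r1, r2, r3 of C are linearly dependent: -2·r2 + 3·r3 = 0 (check each entry), so rank(C) ≤ 2.
The 2×2 minor from rows 1, 2, columns 1, 2 is 2·(-3) - (-2)·(-3) = -6 - 6 = -12 ≠ 0, so rank(C) = 2.
rank(C) = 2 < n = 3, so the pair (A, B) is not completely controllable.

2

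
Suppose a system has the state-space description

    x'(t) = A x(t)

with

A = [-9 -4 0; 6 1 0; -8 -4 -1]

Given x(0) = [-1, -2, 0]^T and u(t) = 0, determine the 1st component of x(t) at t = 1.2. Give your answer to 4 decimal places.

0.1466

det(sI - A) = s^3 - (tr A)s^2 + (M11 + M22 + M33)s - det A, where Mii is the 2×2 principal minor of A obtained by deleting row i and column i.
tr A = (-9) + 1 + (-1) = -9; M11 = 1·(-1) - 0·(-4) = -1 - 0 = -1; M22 = (-9)·(-1) - 0·(-8) = 9 - 0 = 9; M33 = (-9)·1 - (-4)·6 = -9 - (-24) = 15; sum of minors = 23.
det A = (-9)·(1·(-1) - 0·(-4)) - (-4)·(6·(-1) - 0·(-8)) + 0·(6·(-4) - 1·(-8)) = (-9)·(-1) - (-4)·(-6) + 0·(-16) = -15.
So p(s) = det(sI - A) = s^3 + 9s^2 + 23s + 15.
Rational-root test: any integer root divides 15. Testing small divisors, s = -1 works: p(-1) = -1 + 9 + (-23) + 15 = 0, so (s + 1) is a factor.
Dividing, p(s) = (s + 1)(s^2 + 8s + 15).
Factor s^2 + 8s + 15: two numbers with sum -8 and product 15 are -3 and -5, so s^2 + 8s + 15 = (s + 3)(s + 5).
Hence p(s) = (s + 1) (s + 3) (s + 5), with roots -5, -3, -1.
The eigenvalues -5, -3, -1 are distinct and real, so A is diagonalisable and x(t) = e^{At} x(0) = V diag(e^{λ_i t}) V^{-1} x(0), where the columns of V are the eigenvectors.
λ = -5: A - (-5)I = [[-4, -4, 0], [6, 6, 0], [-8, -4, 4]]. v must be orthogonal to every row; (row 1) × (row 3) = [-16, 16, -16], so take v_1 = [-1, 1, -1]^T.
λ = -3: A - (-3)I = [[-6, -4, 0], [6, 4, 0], [-8, -4, 2]]. v must be orthogonal to every row; (row 1) × (row 3) = [-8, 12, -8], so take v_2 = [2, -3, 2]^T.
λ = -1: A - (-1)I = [[-8, -4, 0], [6, 2, 0], [-8, -4, 0]]. v must be orthogonal to every row; (row 1) × (row 2) = [0, 0, 8], so take v_3 = [0, 0, 1]^T.
V = [v_1 v_2 v_3] = [[-1, 2, 0], [1, -3, 0], [-1, 2, 1]] has det V = 1, so V^{-1} = adj(V)/det V = [[-3, -2, 0], [-1, -1, 0], [-1, 0, 1]].
Modal coordinates z(0) = V^{-1} x(0): (-3)·(-1) + (-2)·(-2) + 0·0 = 7; (-1)·(-1) + (-1)·(-2) + 0·0 = 3; (-1)·(-1) + 0·(-2) + 1·0 = 1; so z(0) = [7, 3, 1]^T.
x_1(t) = Σ_i (v_i)_1 · z_i(0) · e^{λ_i t} (row 1 of V times the modal terms).
x_1(1.2) = (-1)·7·e^{-5·1.2} + 2·3·e^{-3·1.2} + 0·1·e^{-1·1.2} = (-7)·0.002479 + 6·0.027324 + 0·0.301194 = 0.1466.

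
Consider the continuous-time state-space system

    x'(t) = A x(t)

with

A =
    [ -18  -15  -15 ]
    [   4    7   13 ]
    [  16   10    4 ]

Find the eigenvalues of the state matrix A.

det(sI - A) = s^3 - (tr A)s^2 + (M11 + M22 + M33)s - det A, where Mii is the 2×2 principal minor of A obtained by deleting row i and column i.
tr A = (-18) + 7 + 4 = -7; M11 = 7·4 - 13·10 = 28 - 130 = -102; M22 = (-18)·4 - (-15)·16 = -72 - (-240) = 168; M33 = (-18)·7 - (-15)·4 = -126 - (-60) = -66; sum of minors = 0.
det A = (-18)·(7·4 - 13·10) - (-15)·(4·4 - 13·16) + (-15)·(4·10 - 7·16) = (-18)·(-102) - (-15)·(-192) + (-15)·(-72) = 36.
So p(s) = det(sI - A) = s^3 + 7s^2 - 36.
Rational-root test: any integer root divides -36. Testing small divisors, s = 2 works: p(2) = 8 + 28 + 0 + (-36) = 0, so (s - 2) is a factor.
Dividing, p(s) = (s - 2)(s^2 + 9s + 18).
Factor s^2 + 9s + 18: two numbers with sum -9 and product 18 are -3 and -6, so s^2 + 9s + 18 = (s + 3)(s + 6).
Hence p(s) = (s - 2) (s + 3) (s + 6), with roots -6, -3, 2.
At least one eigenvalue has non-negative real part, so the system is not asymptotically stable.

-6, -3, 2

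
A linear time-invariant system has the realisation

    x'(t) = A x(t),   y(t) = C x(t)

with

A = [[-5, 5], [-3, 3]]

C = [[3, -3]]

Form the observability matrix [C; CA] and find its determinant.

CA = [[-6, 6]]
Observability matrix O = [C; CA] = [[3, -3], [-6, 6]]
det(O) = 3·6 - (-3)·(-6) = 18 - 18 = 0
Since det(O) = 0, rank(O) < 2 and the system is not completely observable.

0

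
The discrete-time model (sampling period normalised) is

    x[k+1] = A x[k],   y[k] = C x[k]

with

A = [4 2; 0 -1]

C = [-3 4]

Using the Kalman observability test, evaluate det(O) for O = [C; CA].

78

CA = [[-12, -10]]
Observability matrix O = [C; CA] = [[-3, 4], [-12, -10]]
det(O) = (-3)·(-10) - 4·(-12) = 30 - (-48) = 78
Since det(O) ≠ 0, rank(O) = 2 and the system is completely observable.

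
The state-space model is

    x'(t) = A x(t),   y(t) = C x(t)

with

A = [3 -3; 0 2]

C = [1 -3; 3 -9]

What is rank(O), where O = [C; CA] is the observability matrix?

CA = [[3, -9], [9, -27]]
Observability matrix O = [C; CA] = [[1, -3], [3, -9], [3, -9], [9, -27]]
Every row of O is a scalar multiple of row 1 = [1, -3] (multipliers 1, 3, 3, 9), so the rows span a one-dimensional space.
O ≠ 0, hence rank(O) = 1.
rank(O) = 1 < n = 2, so the pair (A, C) is not completely observable.

1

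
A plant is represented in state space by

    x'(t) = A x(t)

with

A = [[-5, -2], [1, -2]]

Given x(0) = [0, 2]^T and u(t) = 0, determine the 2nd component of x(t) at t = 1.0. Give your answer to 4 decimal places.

0.1625

det(sI - A) = s^2 - (tr A)s + det A, with tr A = (-5) + (-2) = -7 and det A = (-5)·(-2) - (-2)·1 = 10 - (-2) = 12.
So p(s) = det(sI - A) = s^2 + 7s + 12.
Factor s^2 + 7s + 12: two numbers with sum -7 and product 12 are -3 and -4, so s^2 + 7s + 12 = (s + 3)(s + 4).
Hence p(s) = (s + 3) (s + 4), with roots -4, -3.
The eigenvalues -4, -3 are distinct and real, so A is diagonalisable and x(t) = e^{At} x(0) = V diag(e^{λ_i t}) V^{-1} x(0), where the columns of V are the eigenvectors.
λ = -4: A - (-4)I = [[-1, -2], [1, 2]]. Row 1 gives (-1)·v1 + (-2)·v2 = 0, so take v_1 = [2, -1]^T.
λ = -3: A - (-3)I = [[-2, -2], [1, 1]]. Row 1 gives (-2)·v1 + (-2)·v2 = 0, so take v_2 = [-1, 1]^T.
V = [v_1 v_2] = [[2, -1], [-1, 1]] has det V = 1, so V^{-1} = adj(V)/det V = [[1, 1], [1, 2]].
Modal coordinates z(0) = V^{-1} x(0): 1·0 + 1·2 = 2; 1·0 + 2·2 = 4; so z(0) = [2, 4]^T.
x_2(t) = Σ_i (v_i)_2 · z_i(0) · e^{λ_i t} (row 2 of V times the modal terms).
x_2(1.0) = (-1)·2·e^{-4·1.0} + 1·4·e^{-3·1.0} = (-2)·0.018316 + 4·0.049787 = 0.1625.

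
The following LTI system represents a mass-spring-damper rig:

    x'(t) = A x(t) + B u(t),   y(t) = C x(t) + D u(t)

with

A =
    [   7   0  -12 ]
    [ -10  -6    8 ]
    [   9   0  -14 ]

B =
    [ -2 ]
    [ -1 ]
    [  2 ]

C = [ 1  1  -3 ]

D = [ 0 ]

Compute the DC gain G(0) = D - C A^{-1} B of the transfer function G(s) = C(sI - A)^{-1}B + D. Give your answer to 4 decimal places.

8.6333

G(0) = C(-A)^{-1}B + D = -C A^{-1} B + D.
det A = -60, so A^{-1} = (1/-60)·adj(A) = [[-7/5, 0, 6/5], [17/15, -1/6, -16/15], [-9/10, 0, 7/10]]
A^{-1} B = [26/5, -127/30, 16/5]^T
C A^{-1} B = -259/30
G(0) = D - C A^{-1} B = 0 - (-259/30) = 259/30 ≈ 8.6333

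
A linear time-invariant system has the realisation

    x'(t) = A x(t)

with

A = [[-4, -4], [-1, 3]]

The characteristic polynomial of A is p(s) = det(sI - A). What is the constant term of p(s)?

For a 2×2 matrix, det(sI - A) = s^2 - (tr A)s + det A.
tr A = -1, det A = -16.
So p(s) = s^2 + s - 16.
The constant term is -16.

-16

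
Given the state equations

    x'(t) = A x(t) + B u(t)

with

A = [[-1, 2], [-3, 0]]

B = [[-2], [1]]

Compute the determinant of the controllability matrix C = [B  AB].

-16

AB = [[4], [6]]
Controllability matrix C = [B  AB] = [[-2, 4], [1, 6]]
det(C) = (-2)·6 - 4·1 = -12 - 4 = -16
Since det(C) ≠ 0, rank(C) = 2 and the system is completely controllable.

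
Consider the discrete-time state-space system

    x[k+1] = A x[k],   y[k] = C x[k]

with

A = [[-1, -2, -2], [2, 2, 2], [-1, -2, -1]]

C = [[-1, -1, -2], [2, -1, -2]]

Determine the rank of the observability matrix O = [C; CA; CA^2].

CA = [[1, 4, 2], [-2, -2, -4]]
CA^2 = [[5, 2, 4], [2, 8, 4]]
Observability matrix O = [C; CA; CA^2] = [[-1, -1, -2], [2, -1, -2], [1, 4, 2], [-2, -2, -4], [5, 2, 4], [2, 8, 4]]
Take the 3×3 submatrix of O formed by rows 1, 2, 3: [[-1, -1, -2], [2, -1, -2], [1, 4, 2]]. Its determinant is (-1)·((-1)·2 - (-2)·4) - (-1)·(2·2 - (-2)·1) + (-2)·(2·4 - (-1)·1) = (-1)·6 - (-1)·6 + (-2)·9 = -18 ≠ 0.
So rank(O) ≥ 3; since O has 3 columns, rank(O) = 3.
rank(O) = 3 = n, so the pair (A, C) is completely observable.

3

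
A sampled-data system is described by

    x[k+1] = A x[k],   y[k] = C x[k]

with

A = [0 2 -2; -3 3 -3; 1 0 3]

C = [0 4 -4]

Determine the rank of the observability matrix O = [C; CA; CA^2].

3

CA = [[-16, 12, -24]]
CA^2 = [[-60, 4, -76]]
Observability matrix O = [C; CA; CA^2] = [[0, 4, -4], [-16, 12, -24], [-60, 4, -76]]
det(O) = 0·(12·(-76) - (-24)·4) - 4·((-16)·(-76) - (-24)·(-60)) + (-4)·((-16)·4 - 12·(-60)) = 0·(-816) - 4·(-224) + (-4)·656 = -1728 ≠ 0, so rank(O) = 3.
rank(O) = 3 = n, so the pair (A, C) is completely observable.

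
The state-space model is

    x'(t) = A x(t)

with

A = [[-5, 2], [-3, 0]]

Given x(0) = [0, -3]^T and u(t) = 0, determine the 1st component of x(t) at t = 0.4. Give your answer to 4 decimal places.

-0.8888

det(sI - A) = s^2 - (tr A)s + det A, with tr A = (-5) + 0 = -5 and det A = (-5)·0 - 2·(-3) = 0 - (-6) = 6.
So p(s) = det(sI - A) = s^2 + 5s + 6.
Factor s^2 + 5s + 6: two numbers with sum -5 and product 6 are -2 and -3, so s^2 + 5s + 6 = (s + 2)(s + 3).
Hence p(s) = (s + 2) (s + 3), with roots -3, -2.
The eigenvalues -3, -2 are distinct and real, so A is diagonalisable and x(t) = e^{At} x(0) = V diag(e^{λ_i t}) V^{-1} x(0), where the columns of V are the eigenvectors.
λ = -3: A - (-3)I = [[-2, 2], [-3, 3]]. Row 1 gives (-2)·v1 + 2·v2 = 0, so take v_1 = [1, 1]^T.
λ = -2: A - (-2)I = [[-3, 2], [-3, 2]]. Row 1 gives (-3)·v1 + 2·v2 = 0, so take v_2 = [2, 3]^T.
V = [v_1 v_2] = [[1, 2], [1, 3]] has det V = 1, so V^{-1} = adj(V)/det V = [[3, -2], [-1, 1]].
Modal coordinates z(0) = V^{-1} x(0): 3·0 + (-2)·(-3) = 6; (-1)·0 + 1·(-3) = -3; so z(0) = [6, -3]^T.
x_1(t) = Σ_i (v_i)_1 · z_i(0) · e^{λ_i t} (row 1 of V times the modal terms).
x_1(0.4) = 1·6·e^{-3·0.4} + 2·(-3)·e^{-2·0.4} = 6·0.301194 + (-6)·0.449329 = -0.8888.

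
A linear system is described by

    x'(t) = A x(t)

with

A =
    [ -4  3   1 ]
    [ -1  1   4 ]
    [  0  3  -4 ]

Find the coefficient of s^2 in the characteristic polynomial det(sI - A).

Expand det(sI - A) for the 3×3 matrix.
p(s) = s^3 + 7s^2 - s - 49.
(Check: constant term = det(-A) = (-1)^3 det A = -49; coefficient of s^2 = -tr A = 7.)
The coefficient of s^2 is 7.

7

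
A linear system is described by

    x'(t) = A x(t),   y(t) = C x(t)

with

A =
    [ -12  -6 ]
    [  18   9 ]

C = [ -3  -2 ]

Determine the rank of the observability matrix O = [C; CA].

CA = [[0, 0]]
Observability matrix O = [C; CA] = [[-3, -2], [0, 0]]
Every row of O is a scalar multiple of row 1 = [-3, -2] (multipliers 1, 0), so the rows span a one-dimensional space.
O ≠ 0, hence rank(O) = 1.
rank(O) = 1 < n = 2, so the pair (A, C) is not completely observable.

1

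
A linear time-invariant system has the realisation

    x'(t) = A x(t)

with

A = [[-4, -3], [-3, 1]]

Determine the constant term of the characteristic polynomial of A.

-13

For a 2×2 matrix, det(sI - A) = s^2 - (tr A)s + det A.
tr A = -3, det A = -13.
So p(s) = s^2 + 3s - 13.
The constant term is -13.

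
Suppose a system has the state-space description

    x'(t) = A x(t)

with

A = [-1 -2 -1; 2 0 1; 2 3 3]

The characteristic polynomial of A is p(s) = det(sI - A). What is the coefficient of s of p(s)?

Expand det(sI - A) for the 3×3 matrix.
p(s) = s^3 - 2s^2 - 5.
(Check: constant term = det(-A) = (-1)^3 det A = -5; coefficient of s^2 = -tr A = -2.)
The coefficient of s is 0.

0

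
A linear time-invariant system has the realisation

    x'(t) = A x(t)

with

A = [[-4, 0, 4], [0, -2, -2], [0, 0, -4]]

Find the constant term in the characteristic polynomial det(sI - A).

32

Expand det(sI - A) for the 3×3 matrix.
p(s) = s^3 + 10s^2 + 32s + 32.
(Check: constant term = det(-A) = (-1)^3 det A = 32; coefficient of s^2 = -tr A = 10.)
The constant term is 32.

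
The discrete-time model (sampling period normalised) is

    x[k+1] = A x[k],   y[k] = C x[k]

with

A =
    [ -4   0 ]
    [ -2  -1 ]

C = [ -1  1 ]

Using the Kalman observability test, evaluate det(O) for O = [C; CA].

CA = [[2, -1]]
Observability matrix O = [C; CA] = [[-1, 1], [2, -1]]
det(O) = (-1)·(-1) - 1·2 = 1 - 2 = -1
Since det(O) ≠ 0, rank(O) = 2 and the system is completely observable.

-1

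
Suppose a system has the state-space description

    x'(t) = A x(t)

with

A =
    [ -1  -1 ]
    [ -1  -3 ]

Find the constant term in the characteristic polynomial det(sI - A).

2

For a 2×2 matrix, det(sI - A) = s^2 - (tr A)s + det A.
tr A = -4, det A = 2.
So p(s) = s^2 + 4s + 2.
The constant term is 2.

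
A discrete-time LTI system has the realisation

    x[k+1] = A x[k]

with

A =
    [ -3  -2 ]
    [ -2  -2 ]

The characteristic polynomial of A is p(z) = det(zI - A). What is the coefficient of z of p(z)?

5

For a 2×2 matrix, det(zI - A) = z^2 - (tr A)z + det A.
tr A = -5, det A = 2.
So p(z) = z^2 + 5z + 2.
The coefficient of z is 5.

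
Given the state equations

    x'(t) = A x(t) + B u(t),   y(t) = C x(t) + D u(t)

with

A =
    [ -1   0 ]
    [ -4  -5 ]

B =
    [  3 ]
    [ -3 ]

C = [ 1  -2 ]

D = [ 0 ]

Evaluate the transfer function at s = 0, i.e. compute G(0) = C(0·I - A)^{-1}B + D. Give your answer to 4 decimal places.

G(0) = C(-A)^{-1}B + D = -C A^{-1} B + D.
det A = 5, so A^{-1} = (1/5)·adj(A) = [[-1, 0], [4/5, -1/5]]
A^{-1} B = [-3, 3]^T
C A^{-1} B = -9
G(0) = D - C A^{-1} B = 0 - (-9) = 9

9.0000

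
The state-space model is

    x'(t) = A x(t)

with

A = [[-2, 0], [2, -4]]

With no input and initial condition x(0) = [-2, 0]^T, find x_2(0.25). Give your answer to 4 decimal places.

det(sI - A) = s^2 - (tr A)s + det A, with tr A = (-2) + (-4) = -6 and det A = (-2)·(-4) - 0·2 = 8 - 0 = 8.
So p(s) = det(sI - A) = s^2 + 6s + 8.
Factor s^2 + 6s + 8: two numbers with sum -6 and product 8 are -2 and -4, so s^2 + 6s + 8 = (s + 2)(s + 4).
Hence p(s) = (s + 2) (s + 4), with roots -4, -2.
The eigenvalues -4, -2 are distinct and real, so A is diagonalisable and x(t) = e^{At} x(0) = V diag(e^{λ_i t}) V^{-1} x(0), where the columns of V are the eigenvectors.
λ = -4: A - (-4)I = [[2, 0], [2, 0]]. Row 1 gives 2·v1 + 0·v2 = 0, so take v_1 = [0, 1]^T.
λ = -2: A - (-2)I = [[0, 0], [2, -2]]. Row 2 gives 2·v1 + (-2)·v2 = 0, so take v_2 = [1, 1]^T.
V = [v_1 v_2] = [[0, 1], [1, 1]] has det V = -1, so V^{-1} = adj(V)/det V = [[-1, 1], [1, 0]].
Modal coordinates z(0) = V^{-1} x(0): (-1)·(-2) + 1·0 = 2; 1·(-2) + 0·0 = -2; so z(0) = [2, -2]^T.
x_2(t) = Σ_i (v_i)_2 · z_i(0) · e^{λ_i t} (row 2 of V times the modal terms).
x_2(0.25) = 1·2·e^{-4·0.25} + 1·(-2)·e^{-2·0.25} = 2·0.367879 + (-2)·0.606531 = -0.4773.

-0.4773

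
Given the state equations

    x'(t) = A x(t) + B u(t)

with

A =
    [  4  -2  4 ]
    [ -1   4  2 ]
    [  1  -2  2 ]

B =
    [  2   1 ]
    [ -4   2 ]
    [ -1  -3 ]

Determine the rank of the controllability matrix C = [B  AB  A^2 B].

3

AB = [[12, -12], [-20, 1], [8, -9]]
A^2B = [[120, -86], [-76, -2], [68, -32]]
Controllability matrix C = [B  AB  A^2B] = [[2, 1, 12, -12, 120, -86], [-4, 2, -20, 1, -76, -2], [-1, -3, 8, -9, 68, -32]]
Take the 3×3 submatrix of C formed by columns 1, 2, 3: [[2, 1, 12], [-4, 2, -20], [-1, -3, 8]]. Its determinant is 2·(2·8 - (-20)·(-3)) - 1·((-4)·8 - (-20)·(-1)) + 12·((-4)·(-3) - 2·(-1)) = 2·(-44) - 1·(-52) + 12·14 = 132 ≠ 0.
So rank(C) ≥ 3; since C has 3 rows, rank(C) = 3.
rank(C) = 3 = n, so the pair (A, B) is completely controllable.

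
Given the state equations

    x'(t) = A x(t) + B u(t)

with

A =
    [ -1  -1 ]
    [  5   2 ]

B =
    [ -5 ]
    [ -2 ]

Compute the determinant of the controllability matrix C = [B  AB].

AB = [[7], [-29]]
Controllability matrix C = [B  AB] = [[-5, 7], [-2, -29]]
det(C) = (-5)·(-29) - 7·(-2) = 145 - (-14) = 159
Since det(C) ≠ 0, rank(C) = 2 and the system is completely controllable.

159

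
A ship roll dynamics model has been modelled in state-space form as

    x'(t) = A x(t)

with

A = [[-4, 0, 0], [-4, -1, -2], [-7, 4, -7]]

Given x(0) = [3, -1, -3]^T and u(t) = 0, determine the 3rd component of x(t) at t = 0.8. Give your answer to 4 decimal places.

det(sI - A) = s^3 - (tr A)s^2 + (M11 + M22 + M33)s - det A, where Mii is the 2×2 principal minor of A obtained by deleting row i and column i.
tr A = (-4) + (-1) + (-7) = -12; M11 = (-1)·(-7) - (-2)·4 = 7 - (-8) = 15; M22 = (-4)·(-7) - 0·(-7) = 28 - 0 = 28; M33 = (-4)·(-1) - 0·(-4) = 4 - 0 = 4; sum of minors = 47.
det A = (-4)·((-1)·(-7) - (-2)·4) - 0·((-4)·(-7) - (-2)·(-7)) + 0·((-4)·4 - (-1)·(-7)) = (-4)·15 - 0·14 + 0·(-23) = -60.
So p(s) = det(sI - A) = s^3 + 12s^2 + 47s + 60.
Rational-root test: any integer root divides 60. Testing small divisors, s = -3 works: p(-3) = -27 + 108 + (-141) + 60 = 0, so (s + 3) is a factor.
Dividing, p(s) = (s + 3)(s^2 + 9s + 20).
Factor s^2 + 9s + 20: two numbers with sum -9 and product 20 are -4 and -5, so s^2 + 9s + 20 = (s + 4)(s + 5).
Hence p(s) = (s + 3) (s + 4) (s + 5), with roots -5, -4, -3.
The eigenvalues -5, -4, -3 are distinct and real, so A is diagonalisable and x(t) = e^{At} x(0) = V diag(e^{λ_i t}) V^{-1} x(0), where the columns of V are the eigenvectors.
λ = -5: A - (-5)I = [[1, 0, 0], [-4, 4, -2], [-7, 4, -2]]. v must be orthogonal to every row; (row 1) × (row 2) = [0, 2, 4], so take v_1 = [0, -1, -2]^T.
λ = -4: A - (-4)I = [[0, 0, 0], [-4, 3, -2], [-7, 4, -3]]. v must be orthogonal to every row; (row 2) × (row 3) = [-1, 2, 5], so take v_2 = [1, -2, -5]^T.
λ = -3: A - (-3)I = [[-1, 0, 0], [-4, 2, -2], [-7, 4, -4]]. v must be orthogonal to every row; (row 1) × (row 2) = [0, -2, -2], so take v_3 = [0, 1, 1]^T.
V = [v_1 v_2 v_3] = [[0, 1, 0], [-1, -2, 1], [-2, -5, 1]] has det V = -1, so V^{-1} = adj(V)/det V = [[-3, 1, -1], [1, 0, 0], [-1, 2, -1]].
Modal coordinates z(0) = V^{-1} x(0): (-3)·3 + 1·(-1) + (-1)·(-3) = -7; 1·3 + 0·(-1) + 0·(-3) = 3; (-1)·3 + 2·(-1) + (-1)·(-3) = -2; so z(0) = [-7, 3, -2]^T.
x_3(t) = Σ_i (v_i)_3 · z_i(0) · e^{λ_i t} (row 3 of V times the modal terms).
x_3(0.8) = (-2)·(-7)·e^{-5·0.8} + (-5)·3·e^{-4·0.8} + 1·(-2)·e^{-3·0.8} = 14·0.0183156389 + (-15)·0.0407622040 + (-2)·0.0907179533 = -0.5365.

-0.5365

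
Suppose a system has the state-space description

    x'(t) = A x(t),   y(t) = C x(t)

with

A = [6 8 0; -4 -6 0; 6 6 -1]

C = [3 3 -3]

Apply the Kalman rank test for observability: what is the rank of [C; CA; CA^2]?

CA = [[-12, -12, 3]]
CA^2 = [[-6, -6, -3]]
Observability matrix O = [C; CA; CA^2] = [[3, 3, -3], [-12, -12, 3], [-6, -6, -3]]
The columns c1, c2, c3 of O are linearly dependent: -c1 + c2 = 0 (check each entry), so rank(O) ≤ 2.
The 2×2 minor from rows 1, 2, columns 1, 3 is 3·3 - (-3)·(-12) = 9 - 36 = -27 ≠ 0, so rank(O) = 2.
rank(O) = 2 < n = 3, so the pair (A, C) is not completely observable.

2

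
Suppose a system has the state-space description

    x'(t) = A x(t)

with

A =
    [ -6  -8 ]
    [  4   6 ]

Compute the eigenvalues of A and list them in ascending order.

det(sI - A) = s^2 - (tr A)s + det A, with tr A = (-6) + 6 = 0 and det A = (-6)·6 - (-8)·4 = -36 - (-32) = -4.
So p(s) = det(sI - A) = s^2 - 4.
Factor s^2 - 4: two numbers with sum 0 and product -4 are 2 and -2, so s^2 - 4 = (s - 2)(s + 2).
Hence p(s) = (s - 2) (s + 2), with roots -2, 2.
At least one eigenvalue has non-negative real part, so the system is not asymptotically stable.

-2, 2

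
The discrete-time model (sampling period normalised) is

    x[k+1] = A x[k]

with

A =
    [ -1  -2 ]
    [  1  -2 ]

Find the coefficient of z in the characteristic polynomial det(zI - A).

For a 2×2 matrix, det(zI - A) = z^2 - (tr A)z + det A.
tr A = -3, det A = 4.
So p(z) = z^2 + 3z + 4.
The coefficient of z is 3.

3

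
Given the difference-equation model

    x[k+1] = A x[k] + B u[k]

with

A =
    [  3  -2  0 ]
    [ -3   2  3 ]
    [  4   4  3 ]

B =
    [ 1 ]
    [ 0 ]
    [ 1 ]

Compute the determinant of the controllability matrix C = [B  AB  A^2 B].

AB = [[3], [0], [7]]
A^2B = [[9], [12], [33]]
Controllability matrix C = [B  AB  A^2B] = [[1, 3, 9], [0, 0, 12], [1, 7, 33]]
Expanding along the first row, det(C) = 1·(0·33 - 12·7) - 3·(0·33 - 12·1) + 9·(0·7 - 0·1) = 1·(-84) - 3·(-12) + 9·0 = -48
Since det(C) ≠ 0, rank(C) = 3 and the system is completely controllable.

-48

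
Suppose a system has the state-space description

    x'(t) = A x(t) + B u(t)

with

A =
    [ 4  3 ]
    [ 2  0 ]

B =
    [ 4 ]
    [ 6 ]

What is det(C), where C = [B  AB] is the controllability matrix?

AB = [[34], [8]]
Controllability matrix C = [B  AB] = [[4, 34], [6, 8]]
det(C) = 4·8 - 34·6 = 32 - 204 = -172
Since det(C) ≠ 0, rank(C) = 2 and the system is completely controllable.

-172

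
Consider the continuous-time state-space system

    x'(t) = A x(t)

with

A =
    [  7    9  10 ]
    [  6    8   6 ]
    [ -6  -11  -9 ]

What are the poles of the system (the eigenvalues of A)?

-3, 4, 5

det(sI - A) = s^3 - (tr A)s^2 + (M11 + M22 + M33)s - det A, where Mii is the 2×2 principal minor of A obtained by deleting row i and column i.
tr A = 7 + 8 + (-9) = 6; M11 = 8·(-9) - 6·(-11) = -72 - (-66) = -6; M22 = 7·(-9) - 10·(-6) = -63 - (-60) = -3; M33 = 7·8 - 9·6 = 56 - 54 = 2; sum of minors = -7.
det A = 7·(8·(-9) - 6·(-11)) - 9·(6·(-9) - 6·(-6)) + 10·(6·(-11) - 8·(-6)) = 7·(-6) - 9·(-18) + 10·(-18) = -60.
So p(s) = det(sI - A) = s^3 - 6s^2 - 7s + 60.
Rational-root test: any integer root divides 60. Testing small divisors, s = -3 works: p(-3) = -27 + (-54) + 21 + 60 = 0, so (s + 3) is a factor.
Dividing, p(s) = (s + 3)(s^2 - 9s + 20).
Factor s^2 - 9s + 20: two numbers with sum 9 and product 20 are 5 and 4, so s^2 - 9s + 20 = (s - 5)(s - 4).
Hence p(s) = (s - 5) (s - 4) (s + 3), with roots -3, 4, 5.
At least one eigenvalue has non-negative real part, so the system is not asymptotically stable.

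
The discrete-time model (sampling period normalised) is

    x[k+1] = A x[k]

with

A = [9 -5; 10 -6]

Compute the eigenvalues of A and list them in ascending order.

det(zI - A) = z^2 - (tr A)z + det A, with tr A = 9 + (-6) = 3 and det A = 9·(-6) - (-5)·10 = -54 - (-50) = -4.
So p(z) = det(zI - A) = z^2 - 3z - 4.
Factor z^2 - 3z - 4: two numbers with sum 3 and product -4 are 4 and -1, so z^2 - 3z - 4 = (z - 4)(z + 1).
Hence p(z) = (z - 4) (z + 1), with roots -1, 4.

-1, 4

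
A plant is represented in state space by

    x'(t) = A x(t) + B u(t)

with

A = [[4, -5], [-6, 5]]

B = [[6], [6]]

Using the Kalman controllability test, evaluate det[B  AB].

AB = [[-6], [-6]]
Controllability matrix C = [B  AB] = [[6, -6], [6, -6]]
det(C) = 6·(-6) - (-6)·6 = -36 - (-36) = 0
Since det(C) = 0, rank(C) < 2 and the system is not completely controllable.

0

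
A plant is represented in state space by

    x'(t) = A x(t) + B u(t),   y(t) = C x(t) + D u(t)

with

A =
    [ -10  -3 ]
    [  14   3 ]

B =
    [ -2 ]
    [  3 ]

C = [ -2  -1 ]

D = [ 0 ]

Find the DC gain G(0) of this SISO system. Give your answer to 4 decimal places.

G(0) = C(-A)^{-1}B + D = -C A^{-1} B + D.
det A = 12, so A^{-1} = (1/12)·adj(A) = [[1/4, 1/4], [-7/6, -5/6]]
A^{-1} B = [1/4, -1/6]^T
C A^{-1} B = -1/3
G(0) = D - C A^{-1} B = 0 - (-1/3) = 1/3 ≈ 0.3333

0.3333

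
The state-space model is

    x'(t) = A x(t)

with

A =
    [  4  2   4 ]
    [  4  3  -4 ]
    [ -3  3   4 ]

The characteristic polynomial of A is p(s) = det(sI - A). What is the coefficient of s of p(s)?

56

Expand det(sI - A) for the 3×3 matrix.
p(s) = s^3 - 11s^2 + 56s - 172.
(Check: constant term = det(-A) = (-1)^3 det A = -172; coefficient of s^2 = -tr A = -11.)
The coefficient of s is 56.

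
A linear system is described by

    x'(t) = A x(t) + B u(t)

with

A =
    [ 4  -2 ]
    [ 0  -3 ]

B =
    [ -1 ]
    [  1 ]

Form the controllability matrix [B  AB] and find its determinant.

AB = [[-6], [-3]]
Controllability matrix C = [B  AB] = [[-1, -6], [1, -3]]
det(C) = (-1)·(-3) - (-6)·1 = 3 - (-6) = 9
Since det(C) ≠ 0, rank(C) = 2 and the system is completely controllable.

9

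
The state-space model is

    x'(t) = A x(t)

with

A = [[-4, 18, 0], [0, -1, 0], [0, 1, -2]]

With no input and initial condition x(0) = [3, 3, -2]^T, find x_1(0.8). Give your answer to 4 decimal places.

det(sI - A) = s^3 - (tr A)s^2 + (M11 + M22 + M33)s - det A, where Mii is the 2×2 principal minor of A obtained by deleting row i and column i.
tr A = (-4) + (-1) + (-2) = -7; M11 = (-1)·(-2) - 0·1 = 2 - 0 = 2; M22 = (-4)·(-2) - 0·0 = 8 - 0 = 8; M33 = (-4)·(-1) - 18·0 = 4 - 0 = 4; sum of minors = 14.
det A = (-4)·((-1)·(-2) - 0·1) - 18·(0·(-2) - 0·0) + 0·(0·1 - (-1)·0) = (-4)·2 - 18·0 + 0·0 = -8.
So p(s) = det(sI - A) = s^3 + 7s^2 + 14s + 8.
Rational-root test: any integer root divides 8. Testing small divisors, s = -1 works: p(-1) = -1 + 7 + (-14) + 8 = 0, so (s + 1) is a factor.
Dividing, p(s) = (s + 1)(s^2 + 6s + 8).
Factor s^2 + 6s + 8: two numbers with sum -6 and product 8 are -2 and -4, so s^2 + 6s + 8 = (s + 2)(s + 4).
Hence p(s) = (s + 1) (s + 2) (s + 4), with roots -4, -2, -1.
The eigenvalues -4, -2, -1 are distinct and real, so A is diagonalisable and x(t) = e^{At} x(0) = V diag(e^{λ_i t}) V^{-1} x(0), where the columns of V are the eigenvectors.
λ = -4: A - (-4)I = [[0, 18, 0], [0, 3, 0], [0, 1, 2]]. v must be orthogonal to every row; (row 1) × (row 3) = [36, 0, 0], so take v_1 = [1, 0, 0]^T.
λ = -2: A - (-2)I = [[-2, 18, 0], [0, 1, 0], [0, 1, 0]]. v must be orthogonal to every row; (row 1) × (row 2) = [0, 0, -2], so take v_2 = [0, 0, 1]^T.
λ = -1: A - (-1)I = [[-3, 18, 0], [0, 0, 0], [0, 1, -1]]. v must be orthogonal to every row; (row 1) × (row 3) = [-18, -3, -3], so take v_3 = [6, 1, 1]^T.
V = [v_1 v_2 v_3] = [[1, 0, 6], [0, 0, 1], [0, 1, 1]] has det V = -1, so V^{-1} = adj(V)/det V = [[1, -6, 0], [0, -1, 1], [0, 1, 0]].
Modal coordinates z(0) = V^{-1} x(0): 1·3 + (-6)·3 + 0·(-2) = -15; 0·3 + (-1)·3 + 1·(-2) = -5; 0·3 + 1·3 + 0·(-2) = 3; so z(0) = [-15, -5, 3]^T.
x_1(t) = Σ_i (v_i)_1 · z_i(0) · e^{λ_i t} (row 1 of V times the modal terms).
x_1(0.8) = 1·(-15)·e^{-4·0.8} + 0·(-5)·e^{-2·0.8} + 6·3·e^{-1·0.8} = (-15)·0.040762 + 0·0.201897 + 18·0.449329 = 7.4765.

7.4765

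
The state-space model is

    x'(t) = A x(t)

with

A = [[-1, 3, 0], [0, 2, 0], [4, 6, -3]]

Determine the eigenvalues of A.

-3, -1, 2

det(sI - A) = s^3 - (tr A)s^2 + (M11 + M22 + M33)s - det A, where Mii is the 2×2 principal minor of A obtained by deleting row i and column i.
tr A = (-1) + 2 + (-3) = -2; M11 = 2·(-3) - 0·6 = -6 - 0 = -6; M22 = (-1)·(-3) - 0·4 = 3 - 0 = 3; M33 = (-1)·2 - 3·0 = -2 - 0 = -2; sum of minors = -5.
det A = (-1)·(2·(-3) - 0·6) - 3·(0·(-3) - 0·4) + 0·(0·6 - 2·4) = (-1)·(-6) - 3·0 + 0·(-8) = 6.
So p(s) = det(sI - A) = s^3 + 2s^2 - 5s - 6.
Rational-root test: any integer root divides -6. Testing small divisors, s = -1 works: p(-1) = -1 + 2 + 5 + (-6) = 0, so (s + 1) is a factor.
Dividing, p(s) = (s + 1)(s^2 + s - 6).
Factor s^2 + s - 6: two numbers with sum -1 and product -6 are 2 and -3, so s^2 + s - 6 = (s - 2)(s + 3).
Hence p(s) = (s - 2) (s + 1) (s + 3), with roots -3, -1, 2.
At least one eigenvalue has non-negative real part, so the system is not asymptotically stable.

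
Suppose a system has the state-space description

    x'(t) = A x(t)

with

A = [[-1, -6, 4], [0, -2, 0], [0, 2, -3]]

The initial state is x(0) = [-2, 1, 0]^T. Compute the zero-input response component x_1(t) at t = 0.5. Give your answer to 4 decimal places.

-2.2694

det(sI - A) = s^3 - (tr A)s^2 + (M11 + M22 + M33)s - det A, where Mii is the 2×2 principal minor of A obtained by deleting row i and column i.
tr A = (-1) + (-2) + (-3) = -6; M11 = (-2)·(-3) - 0·2 = 6 - 0 = 6; M22 = (-1)·(-3) - 4·0 = 3 - 0 = 3; M33 = (-1)·(-2) - (-6)·0 = 2 - 0 = 2; sum of minors = 11.
det A = (-1)·((-2)·(-3) - 0·2) - (-6)·(0·(-3) - 0·0) + 4·(0·2 - (-2)·0) = (-1)·6 - (-6)·0 + 4·0 = -6.
So p(s) = det(sI - A) = s^3 + 6s^2 + 11s + 6.
Rational-root test: any integer root divides 6. Testing small divisors, s = -1 works: p(-1) = -1 + 6 + (-11) + 6 = 0, so (s + 1) is a factor.
Dividing, p(s) = (s + 1)(s^2 + 5s + 6).
Factor s^2 + 5s + 6: two numbers with sum -5 and product 6 are -2 and -3, so s^2 + 5s + 6 = (s + 2)(s + 3).
Hence p(s) = (s + 1) (s + 2) (s + 3), with roots -3, -2, -1.
The eigenvalues -3, -2, -1 are distinct and real, so A is diagonalisable and x(t) = e^{At} x(0) = V diag(e^{λ_i t}) V^{-1} x(0), where the columns of V are the eigenvectors.
λ = -3: A - (-3)I = [[2, -6, 4], [0, 1, 0], [0, 2, 0]]. v must be orthogonal to every row; (row 1) × (row 2) = [-4, 0, 2], so take v_1 = [-2, 0, 1]^T.
λ = -2: A - (-2)I = [[1, -6, 4], [0, 0, 0], [0, 2, -1]]. v must be orthogonal to every row; (row 1) × (row 3) = [-2, 1, 2], so take v_2 = [-2, 1, 2]^T.
λ = -1: A - (-1)I = [[0, -6, 4], [0, -1, 0], [0, 2, -2]]. v must be orthogonal to every row; (row 1) × (row 2) = [4, 0, 0], so take v_3 = [1, 0, 0]^T.
V = [v_1 v_2 v_3] = [[-2, -2, 1], [0, 1, 0], [1, 2, 0]] has det V = -1, so V^{-1} = adj(V)/det V = [[0, -2, 1], [0, 1, 0], [1, -2, 2]].
Modal coordinates z(0) = V^{-1} x(0): 0·(-2) + (-2)·1 + 1·0 = -2; 0·(-2) + 1·1 + 0·0 = 1; 1·(-2) + (-2)·1 + 2·0 = -4; so z(0) = [-2, 1, -4]^T.
x_1(t) = Σ_i (v_i)_1 · z_i(0) · e^{λ_i t} (row 1 of V times the modal terms).
x_1(0.5) = (-2)·(-2)·e^{-3·0.5} + (-2)·1·e^{-2·0.5} + 1·(-4)·e^{-1·0.5} = 4·0.223130 + (-2)·0.367879 + (-4)·0.606531 = -2.2694.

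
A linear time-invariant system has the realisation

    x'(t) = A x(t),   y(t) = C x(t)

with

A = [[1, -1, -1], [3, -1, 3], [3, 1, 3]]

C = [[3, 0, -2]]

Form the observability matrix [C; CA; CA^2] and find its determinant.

CA = [[-3, -5, -9]]
CA^2 = [[-45, -1, -39]]
Observability matrix O = [C; CA; CA^2] = [[3, 0, -2], [-3, -5, -9], [-45, -1, -39]]
Expanding along the first row, det(O) = 3·((-5)·(-39) - (-9)·(-1)) - 0·((-3)·(-39) - (-9)·(-45)) + (-2)·((-3)·(-1) - (-5)·(-45)) = 3·186 - 0·(-288) + (-2)·(-222) = 1002
Since det(O) ≠ 0, rank(O) = 3 and the system is completely observable.

1002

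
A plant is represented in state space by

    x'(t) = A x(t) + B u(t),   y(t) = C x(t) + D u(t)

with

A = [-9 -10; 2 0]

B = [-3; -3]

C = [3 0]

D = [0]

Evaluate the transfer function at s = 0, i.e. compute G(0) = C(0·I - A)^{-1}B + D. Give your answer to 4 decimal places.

4.5000

G(0) = C(-A)^{-1}B + D = -C A^{-1} B + D.
det A = 20, so A^{-1} = (1/20)·adj(A) = [[0, 1/2], [-1/10, -9/20]]
A^{-1} B = [-3/2, 33/20]^T
C A^{-1} B = -9/2
G(0) = D - C A^{-1} B = 0 - (-9/2) = 9/2 ≈ 4.5000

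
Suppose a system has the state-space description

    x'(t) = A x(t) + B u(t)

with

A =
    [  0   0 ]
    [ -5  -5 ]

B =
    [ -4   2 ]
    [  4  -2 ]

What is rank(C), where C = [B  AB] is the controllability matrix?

1

AB = [[0, 0], [0, 0]]
Controllability matrix C = [B  AB] = [[-4, 2, 0, 0], [4, -2, 0, 0]]
Every column of C is a scalar multiple of column 1 = [-4, 4] (multipliers 1, -1/2, 0, 0), so the columns span a one-dimensional space.
C ≠ 0, hence rank(C) = 1.
rank(C) = 1 < n = 2, so the pair (A, B) is not completely controllable.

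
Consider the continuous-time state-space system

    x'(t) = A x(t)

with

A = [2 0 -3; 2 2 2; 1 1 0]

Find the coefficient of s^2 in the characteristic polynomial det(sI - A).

-4

Expand det(sI - A) for the 3×3 matrix.
p(s) = s^3 - 4s^2 + 5s + 4.
(Check: constant term = det(-A) = (-1)^3 det A = 4; coefficient of s^2 = -tr A = -4.)
The coefficient of s^2 is -4.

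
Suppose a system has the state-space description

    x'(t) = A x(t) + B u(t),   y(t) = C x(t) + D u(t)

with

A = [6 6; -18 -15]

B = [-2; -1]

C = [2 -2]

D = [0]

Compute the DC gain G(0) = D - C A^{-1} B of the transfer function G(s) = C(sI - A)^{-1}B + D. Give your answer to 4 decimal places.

G(0) = C(-A)^{-1}B + D = -C A^{-1} B + D.
det A = 18, so A^{-1} = (1/18)·adj(A) = [[-5/6, -1/3], [1, 1/3]]
A^{-1} B = [2, -7/3]^T
C A^{-1} B = 26/3
G(0) = D - C A^{-1} B = 0 - (26/3) = -26/3 ≈ -8.6667

-8.6667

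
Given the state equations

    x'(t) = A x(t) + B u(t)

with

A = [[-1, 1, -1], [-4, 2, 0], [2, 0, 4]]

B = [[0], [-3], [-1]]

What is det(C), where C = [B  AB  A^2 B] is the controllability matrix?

AB = [[-2], [-6], [-4]]
A^2B = [[0], [-4], [-20]]
Controllability matrix C = [B  AB  A^2B] = [[0, -2, 0], [-3, -6, -4], [-1, -4, -20]]
Expanding along the first row, det(C) = 0·((-6)·(-20) - (-4)·(-4)) - (-2)·((-3)·(-20) - (-4)·(-1)) + 0·((-3)·(-4) - (-6)·(-1)) = 0·104 - (-2)·56 + 0·6 = 112
Since det(C) ≠ 0, rank(C) = 3 and the system is completely controllable.

112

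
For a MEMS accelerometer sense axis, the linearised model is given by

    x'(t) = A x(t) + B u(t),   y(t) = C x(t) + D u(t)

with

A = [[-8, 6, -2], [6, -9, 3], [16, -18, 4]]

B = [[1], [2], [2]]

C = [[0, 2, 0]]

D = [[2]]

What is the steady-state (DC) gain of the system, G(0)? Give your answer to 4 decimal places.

3.3333

G(0) = C(-A)^{-1}B + D = -C A^{-1} B + D.
det A = -72, so A^{-1} = (1/-72)·adj(A) = [[-1/4, -1/6, 0], [-1/3, 0, -1/6], [-1/2, 2/3, -1/2]]
A^{-1} B = [-7/12, -2/3, -1/6]^T
C A^{-1} B = -4/3
G(0) = D - C A^{-1} B = 2 - (-4/3) = 10/3 ≈ 3.3333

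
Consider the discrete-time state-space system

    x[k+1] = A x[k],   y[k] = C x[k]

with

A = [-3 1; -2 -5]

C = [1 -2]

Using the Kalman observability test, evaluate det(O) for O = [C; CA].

13

CA = [[1, 11]]
Observability matrix O = [C; CA] = [[1, -2], [1, 11]]
det(O) = 1·11 - (-2)·1 = 11 - (-2) = 13
Since det(O) ≠ 0, rank(O) = 2 and the system is completely observable.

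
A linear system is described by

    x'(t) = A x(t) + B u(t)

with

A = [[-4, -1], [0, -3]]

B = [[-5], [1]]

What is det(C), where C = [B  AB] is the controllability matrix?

AB = [[19], [-3]]
Controllability matrix C = [B  AB] = [[-5, 19], [1, -3]]
det(C) = (-5)·(-3) - 19·1 = 15 - 19 = -4
Since det(C) ≠ 0, rank(C) = 2 and the system is completely controllable.

-4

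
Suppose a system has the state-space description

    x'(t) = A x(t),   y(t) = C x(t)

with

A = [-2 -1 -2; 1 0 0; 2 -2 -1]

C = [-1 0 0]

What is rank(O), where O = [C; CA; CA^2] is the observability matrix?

3

CA = [[2, 1, 2]]
CA^2 = [[1, -6, -6]]
Observability matrix O = [C; CA; CA^2] = [[-1, 0, 0], [2, 1, 2], [1, -6, -6]]
det(O) = (-1)·(1·(-6) - 2·(-6)) - 0·(2·(-6) - 2·1) + 0·(2·(-6) - 1·1) = (-1)·6 - 0·(-14) + 0·(-13) = -6 ≠ 0, so rank(O) = 3.
rank(O) = 3 = n, so the pair (A, C) is completely observable.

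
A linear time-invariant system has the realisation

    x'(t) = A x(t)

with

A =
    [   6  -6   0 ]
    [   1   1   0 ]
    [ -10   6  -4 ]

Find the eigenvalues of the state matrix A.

-4, 3, 4

det(sI - A) = s^3 - (tr A)s^2 + (M11 + M22 + M33)s - det A, where Mii is the 2×2 principal minor of A obtained by deleting row i and column i.
tr A = 6 + 1 + (-4) = 3; M11 = 1·(-4) - 0·6 = -4 - 0 = -4; M22 = 6·(-4) - 0·(-10) = -24 - 0 = -24; M33 = 6·1 - (-6)·1 = 6 - (-6) = 12; sum of minors = -16.
det A = 6·(1·(-4) - 0·6) - (-6)·(1·(-4) - 0·(-10)) + 0·(1·6 - 1·(-10)) = 6·(-4) - (-6)·(-4) + 0·16 = -48.
So p(s) = det(sI - A) = s^3 - 3s^2 - 16s + 48.
Rational-root test: any integer root divides 48. Testing small divisors, s = 3 works: p(3) = 27 + (-27) + (-48) + 48 = 0, so (s - 3) is a factor.
Dividing, p(s) = (s - 3)(s^2 - 16).
Factor s^2 - 16: two numbers with sum 0 and product -16 are 4 and -4, so s^2 - 16 = (s - 4)(s + 4).
Hence p(s) = (s - 4) (s - 3) (s + 4), with roots -4, 3, 4.
At least one eigenvalue has non-negative real part, so the system is not asymptotically stable.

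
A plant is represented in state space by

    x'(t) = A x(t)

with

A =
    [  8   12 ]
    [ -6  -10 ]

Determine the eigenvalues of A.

-4, 2

det(sI - A) = s^2 - (tr A)s + det A, with tr A = 8 + (-10) = -2 and det A = 8·(-10) - 12·(-6) = -80 - (-72) = -8.
So p(s) = det(sI - A) = s^2 + 2s - 8.
Factor s^2 + 2s - 8: two numbers with sum -2 and product -8 are 2 and -4, so s^2 + 2s - 8 = (s - 2)(s + 4).
Hence p(s) = (s - 2) (s + 4), with roots -4, 2.
At least one eigenvalue has non-negative real part, so the system is not asymptotically stable.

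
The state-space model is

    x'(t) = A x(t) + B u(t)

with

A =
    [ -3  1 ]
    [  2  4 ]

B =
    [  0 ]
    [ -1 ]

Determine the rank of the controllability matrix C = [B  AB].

2

AB = [[-1], [-4]]
Controllability matrix C = [B  AB] = [[0, -1], [-1, -4]]
det(C) = 0·(-4) - (-1)·(-1) = 0 - 1 = -1 ≠ 0, so rank(C) = 2.
rank(C) = 2 = n, so the pair (A, B) is completely controllable.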